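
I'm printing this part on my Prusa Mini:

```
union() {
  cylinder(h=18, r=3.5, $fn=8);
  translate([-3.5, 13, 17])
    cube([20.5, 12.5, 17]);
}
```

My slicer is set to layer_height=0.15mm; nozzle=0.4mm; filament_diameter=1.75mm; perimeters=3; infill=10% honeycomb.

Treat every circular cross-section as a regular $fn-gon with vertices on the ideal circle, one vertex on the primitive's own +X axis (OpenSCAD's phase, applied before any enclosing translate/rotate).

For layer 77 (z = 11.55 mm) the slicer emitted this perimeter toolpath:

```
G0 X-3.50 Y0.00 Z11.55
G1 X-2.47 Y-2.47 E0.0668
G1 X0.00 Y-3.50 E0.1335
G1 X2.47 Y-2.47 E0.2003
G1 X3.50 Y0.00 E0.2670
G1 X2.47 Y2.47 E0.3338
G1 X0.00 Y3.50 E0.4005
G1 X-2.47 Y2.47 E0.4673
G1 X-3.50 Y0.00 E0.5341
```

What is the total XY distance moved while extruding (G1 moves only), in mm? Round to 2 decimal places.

21.41 mm

Sum the Euclidean lengths of each G1 segment: total = 21.41 mm.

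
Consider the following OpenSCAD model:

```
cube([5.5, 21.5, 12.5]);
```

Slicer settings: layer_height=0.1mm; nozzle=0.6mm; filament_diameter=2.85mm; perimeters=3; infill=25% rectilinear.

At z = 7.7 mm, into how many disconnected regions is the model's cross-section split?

At z = 7.7 mm: the cube is present — its section is the full 5.5×21.5 rectangle. The result has 1 disconnected region.

1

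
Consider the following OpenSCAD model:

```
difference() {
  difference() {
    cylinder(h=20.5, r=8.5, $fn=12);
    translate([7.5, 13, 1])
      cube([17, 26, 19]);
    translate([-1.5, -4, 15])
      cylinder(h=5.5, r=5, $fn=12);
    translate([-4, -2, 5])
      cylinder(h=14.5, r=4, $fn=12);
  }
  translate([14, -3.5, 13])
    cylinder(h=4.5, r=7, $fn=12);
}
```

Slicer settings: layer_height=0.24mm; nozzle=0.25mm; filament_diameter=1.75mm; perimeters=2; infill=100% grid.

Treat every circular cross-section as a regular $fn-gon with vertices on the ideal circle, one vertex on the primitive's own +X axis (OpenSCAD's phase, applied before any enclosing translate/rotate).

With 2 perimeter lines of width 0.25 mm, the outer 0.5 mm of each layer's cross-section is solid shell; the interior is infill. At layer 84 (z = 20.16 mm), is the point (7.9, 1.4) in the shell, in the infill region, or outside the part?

At z = 20.16 mm: the r=8.5 cylinder contributes a regular 12-gon of circumradius 8.5; the cube at (7.5, 13) does not reach this height (z outside [1, 20]); the cylinder at (-1.5, -4): section is a regular 12-gon, circumradius r=5; the cylinder at (-4, -2) does not reach this height (z outside [5, 19.5]); Taking the first minus the rest: starting from the r=8.5 cylinder, the r=5 cylinder at (-1.5, -4) partially overlaps it — only the 70.46 mm² overlap (of its 75.00 mm²) is removed, clipping the outline — 1 connected region; the cylinder at (14, -3.5) does not reach this height (z outside [13, 17.5]); After the difference (first − rest): none of the subtracted shapes is present at this height, so the result so far is unchanged — 1 connected region. Overall, the cross-section is a single solid region. The nearest boundary edge runs (7.36, 4.25)→(8.50, 0.00); distance from the point to it = 0.22 mm. The point is inside the cross-section, 0.22 mm from the nearest boundary — within the 0.5 mm shell band (2 × 0.25).

shell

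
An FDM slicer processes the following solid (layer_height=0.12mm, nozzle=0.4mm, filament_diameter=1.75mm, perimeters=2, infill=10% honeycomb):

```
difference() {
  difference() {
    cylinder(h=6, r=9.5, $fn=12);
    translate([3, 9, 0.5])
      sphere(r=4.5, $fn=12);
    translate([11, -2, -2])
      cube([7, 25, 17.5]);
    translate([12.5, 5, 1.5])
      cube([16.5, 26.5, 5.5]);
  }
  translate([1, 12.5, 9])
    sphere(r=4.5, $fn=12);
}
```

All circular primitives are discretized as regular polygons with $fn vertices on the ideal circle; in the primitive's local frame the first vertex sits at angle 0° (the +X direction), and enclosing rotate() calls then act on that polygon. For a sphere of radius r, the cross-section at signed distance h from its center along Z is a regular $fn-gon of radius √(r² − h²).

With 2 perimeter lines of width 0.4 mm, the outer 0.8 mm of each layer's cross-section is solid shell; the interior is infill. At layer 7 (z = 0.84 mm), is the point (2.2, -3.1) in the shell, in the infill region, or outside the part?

infill

At z = 0.84 mm: the r=9.5 cylinder gives a regular 12-gon of circumradius 9.5 (constant along its height); the r=4.5 sphere at (3, 9) contributes a regular 12-gon of circumradius √(4.5²−0.34²) = 4.487; the cube at (11, -2) is present — its section is the full 7×25 rectangle; the cube at (12.5, 5) does not reach this height (z outside [1.5, 7]); Subtracting the remaining from the first: starting from the r=9.5 cylinder, the r=4.5 sphere at (3, 9) partially overlaps it — only the 25.50 mm² overlap (of its 60.40 mm²) is removed, clipping the outline; the 7×25 cube at (11, -2) misses the remaining region (no effect) — 1 connected region; the sphere at (1, 12.5) does not reach this height (|z−center|=8.160 > r=4.5); Taking the first minus the rest: none of the subtracted shapes is present at this height, so the result so far is unchanged — 1 connected region. Overall, the cross-section is a single solid region. The nearest boundary edge runs (8.23, -4.75)→(4.75, -8.23); distance from the point to it = 5.43 mm. The point is inside the cross-section and 5.43 mm from the nearest boundary — more than the 0.8 mm shell width (2 × 0.4), so it's in the infill interior.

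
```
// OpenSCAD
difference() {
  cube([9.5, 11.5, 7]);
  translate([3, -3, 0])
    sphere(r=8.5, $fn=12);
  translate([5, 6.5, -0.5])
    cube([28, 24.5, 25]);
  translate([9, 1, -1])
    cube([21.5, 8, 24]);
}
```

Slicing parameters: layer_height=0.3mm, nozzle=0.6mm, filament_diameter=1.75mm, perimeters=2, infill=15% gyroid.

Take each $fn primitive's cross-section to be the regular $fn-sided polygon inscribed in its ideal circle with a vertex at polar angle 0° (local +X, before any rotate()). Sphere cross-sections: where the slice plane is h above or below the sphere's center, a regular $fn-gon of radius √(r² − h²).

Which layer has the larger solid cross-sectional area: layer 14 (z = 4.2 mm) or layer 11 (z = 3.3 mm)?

layer 14 (z = 4.2 mm)

Layer 14 (z = 4.2): the cube is present — its section is the full 9.5×11.5 rectangle (area 109.25 mm²); the r=8.5 sphere at (3, -3) contributes a regular 12-gon of circumradius √(8.5²−4.2²) = 7.390 (area = (12/2)·7.390²·sin(360°/12) = 163.83 mm²); the cube at (5, 6.5) is present — its section is the full 28×24.5 rectangle (area 686.00 mm²); the 21.5×8 cube at (9, 1) contributes its full rectangle (area 172.00 mm²); Subtracting the remaining from the first: starting from the 9.5×11.5 cube (109.25 mm²), the r=8.5 sphere at (3, -3) partially overlaps it — only the 31.94 mm² overlap (of its 163.83 mm²) is removed, clipping the outline; the 28×24.5 cube at (5, 6.5) partially overlaps it — only the 22.50 mm² overlap (of its 686.00 mm²) is removed, clipping the outline; the 21.5×8 cube at (9, 1) partially overlaps it — only the 2.75 mm² overlap (of its 172.00 mm²) is removed, clipping the outline — area = 52.06 mm². So its area = 52.06 mm². Layer 11 (z = 3.3): the 9.5×11.5 cube contributes its full rectangle (area 109.25 mm²); the r=8.5 sphere at (3, -3) slices to a regular 12-gon of circumradius 7.833 (√(r²−h²) with h=3.3 from center) (area = (12/2)·7.833²·sin(360°/12) = 184.08 mm²); the cube at (5, 6.5) (footprint 28×24.5) is included at this height (area 686.00 mm²); the 21.5×8 cube at (9, 1) contributes its full rectangle (area 172.00 mm²); Subtracting the remaining from the first: starting from the 9.5×11.5 cube (109.25 mm²), the r=8.5 sphere at (3, -3) partially overlaps it — only the 36.61 mm² overlap (of its 184.08 mm²) is removed, clipping the outline; the 28×24.5 cube at (5, 6.5) partially overlaps it — only the 22.50 mm² overlap (of its 686.00 mm²) is removed, clipping the outline; the 21.5×8 cube at (9, 1) partially overlaps it — only the 2.52 mm² overlap (of its 172.00 mm²) is removed, clipping the outline — area = 47.62 mm². So its area = 47.62 mm². Layer 14 is larger (52.06 vs 47.62 mm²).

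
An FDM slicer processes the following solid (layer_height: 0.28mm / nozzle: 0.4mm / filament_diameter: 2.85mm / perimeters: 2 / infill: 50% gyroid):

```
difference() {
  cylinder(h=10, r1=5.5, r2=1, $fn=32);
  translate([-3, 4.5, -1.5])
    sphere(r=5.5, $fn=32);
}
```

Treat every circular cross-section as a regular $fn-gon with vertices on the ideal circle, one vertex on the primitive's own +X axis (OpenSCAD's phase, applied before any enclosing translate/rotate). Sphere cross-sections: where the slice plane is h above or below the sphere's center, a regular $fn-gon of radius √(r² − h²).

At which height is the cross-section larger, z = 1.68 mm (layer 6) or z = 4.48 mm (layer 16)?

layer 6 (z = 1.68 mm)

Layer 6 (z = 1.68): the cone contributes a regular 32-gon of circumradius 4.744 (interpolated between r1=5.5 and r2=1 at t=0.168) (area = (32/2)·4.744²·sin(360°/32) = 70.25 mm²); the r=5.5 sphere at (-3, 4.5) contributes a regular 32-gon of circumradius √(5.5²−3.18²) = 4.487 (area = (32/2)·4.487²·sin(360°/32) = 62.86 mm²); Subtracting the remaining from the first: starting from the cone (70.25 mm²), the r=5.5 sphere at (-3, 4.5) partially overlaps it — only the 19.76 mm² overlap (of its 62.86 mm²) is removed, clipping the outline — area = 50.49 mm². So its area = 50.49 mm². Layer 16 (z = 4.48): the cone (r1=5.5→r2=1) has section circumradius 3.484 here — a regular 32-gon (area = (32/2)·3.484²·sin(360°/32) = 37.89 mm²); the sphere at (-3, 4.5) is absent (|z−center|=5.980 > r=5.5); Subtracting the remaining from the first: none of the subtracted shapes is present at this height, so the cone is unchanged — area = 37.89 mm². So its area = 37.89 mm². Layer 6 is larger (50.49 vs 37.89 mm²).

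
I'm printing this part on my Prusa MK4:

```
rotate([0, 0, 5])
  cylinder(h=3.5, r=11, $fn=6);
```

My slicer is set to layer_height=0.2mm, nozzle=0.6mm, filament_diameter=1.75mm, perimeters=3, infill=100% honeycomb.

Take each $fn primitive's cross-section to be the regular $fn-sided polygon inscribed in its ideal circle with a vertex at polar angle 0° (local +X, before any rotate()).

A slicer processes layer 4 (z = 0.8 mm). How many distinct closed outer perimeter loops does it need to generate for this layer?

1

At z = 0.8 mm: the cylinder: section is a regular 6-gon, circumradius r=11; (whole slice rotated 5° about Z — lengths, areas and connectivity unchanged). The result has 1 disconnected region.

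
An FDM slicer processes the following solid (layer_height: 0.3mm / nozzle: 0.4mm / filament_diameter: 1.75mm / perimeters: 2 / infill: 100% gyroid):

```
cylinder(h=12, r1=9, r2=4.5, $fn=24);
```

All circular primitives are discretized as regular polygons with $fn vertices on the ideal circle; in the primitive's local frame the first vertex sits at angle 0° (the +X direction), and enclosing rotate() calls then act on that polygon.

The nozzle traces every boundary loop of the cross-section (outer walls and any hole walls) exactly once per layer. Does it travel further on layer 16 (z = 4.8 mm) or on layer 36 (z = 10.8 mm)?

Layer 16 (z = 4.8): the cone contributes a regular 24-gon of circumradius 7.200 (interpolated between r1=9 and r2=4.5 at t=0.400) (perimeter = 2·24·7.200·sin(180°/24) = 45.11 mm). So its perimeter = 45.11 mm. Layer 36 (z = 10.8): the cone (r1=9→r2=4.5) has section circumradius 4.950 here — a regular 24-gon (perimeter = 2·24·4.950·sin(180°/24) = 31.01 mm). So its perimeter = 31.01 mm. Layer 16 is larger (45.11 vs 31.01 mm).

layer 16 (z = 4.8 mm)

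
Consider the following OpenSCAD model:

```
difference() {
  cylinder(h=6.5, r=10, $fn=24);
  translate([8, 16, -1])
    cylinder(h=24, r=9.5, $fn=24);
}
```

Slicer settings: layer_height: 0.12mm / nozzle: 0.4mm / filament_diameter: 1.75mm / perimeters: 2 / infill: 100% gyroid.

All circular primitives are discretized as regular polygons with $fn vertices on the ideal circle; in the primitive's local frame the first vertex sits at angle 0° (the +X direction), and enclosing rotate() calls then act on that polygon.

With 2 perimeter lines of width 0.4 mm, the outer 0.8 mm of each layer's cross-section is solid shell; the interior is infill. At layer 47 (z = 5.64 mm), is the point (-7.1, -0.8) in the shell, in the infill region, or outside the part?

At z = 5.64 mm: the r=10 cylinder gives a regular 24-gon of circumradius 10 (constant along its height); the r=9.5 cylinder at (8, 16) contributes a regular 24-gon of circumradius 9.5; Taking the first minus the rest: starting from the r=10 cylinder, the r=9.5 cylinder at (8, 16) partially overlaps it — only the 7.54 mm² overlap (of its 280.30 mm²) is removed, clipping the outline — 1 connected region. Overall, the cross-section is a single solid region. The nearest boundary edge runs (-9.66, -2.59)→(-10.00, 0.00); distance from the point to it = 2.77 mm. The point is inside the cross-section and 2.77 mm from the nearest boundary — more than the 0.8 mm shell width (2 × 0.4), so it's in the infill interior.

infill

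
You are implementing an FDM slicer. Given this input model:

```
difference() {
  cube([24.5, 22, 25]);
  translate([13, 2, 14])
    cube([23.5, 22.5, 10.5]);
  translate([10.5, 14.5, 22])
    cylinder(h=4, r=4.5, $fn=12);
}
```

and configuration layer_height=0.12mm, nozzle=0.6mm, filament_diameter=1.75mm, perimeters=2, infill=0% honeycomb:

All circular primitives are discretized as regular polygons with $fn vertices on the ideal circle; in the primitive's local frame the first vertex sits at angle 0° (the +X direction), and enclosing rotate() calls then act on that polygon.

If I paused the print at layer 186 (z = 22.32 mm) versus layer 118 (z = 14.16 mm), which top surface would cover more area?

layer 118 (z = 14.16 mm)

Layer 186 (z = 22.32): the cube (footprint 24.5×22) is included at this height (area 539.00 mm²); the cube at (13, 2) is present — its section is the full 23.5×22.5 rectangle (area 528.75 mm²); the r=4.5 cylinder at (10.5, 14.5) contributes a regular 12-gon of circumradius 4.5 (area = (12/2)·4.500²·sin(360°/12) = 60.75 mm²); Taking the first minus the rest: starting from the 24.5×22 cube (539.00 mm²), the 23.5×22.5 cube at (13, 2) partially overlaps it — only the 230.00 mm² overlap (of its 528.75 mm²) is removed, clipping the outline; the r=4.5 cylinder at (10.5, 14.5) partially overlaps it — only the 51.15 mm² overlap (of its 60.75 mm²) is removed, clipping the outline — area = 257.85 mm². So its area = 257.85 mm². Layer 118 (z = 14.16): the cube is present — its section is the full 24.5×22 rectangle (area 539.00 mm²); the cube at (13, 2) is present — its section is the full 23.5×22.5 rectangle (area 528.75 mm²); the cylinder at (10.5, 14.5) is absent (z outside [22, 26]); Subtracting the remaining from the first: starting from the 24.5×22 cube (539.00 mm²), the 23.5×22.5 cube at (13, 2) partially overlaps it — only the 230.00 mm² overlap (of its 528.75 mm²) is removed, clipping the outline — area = 309.00 mm². So its area = 309.00 mm². Layer 118 is larger (309.00 vs 257.85 mm²).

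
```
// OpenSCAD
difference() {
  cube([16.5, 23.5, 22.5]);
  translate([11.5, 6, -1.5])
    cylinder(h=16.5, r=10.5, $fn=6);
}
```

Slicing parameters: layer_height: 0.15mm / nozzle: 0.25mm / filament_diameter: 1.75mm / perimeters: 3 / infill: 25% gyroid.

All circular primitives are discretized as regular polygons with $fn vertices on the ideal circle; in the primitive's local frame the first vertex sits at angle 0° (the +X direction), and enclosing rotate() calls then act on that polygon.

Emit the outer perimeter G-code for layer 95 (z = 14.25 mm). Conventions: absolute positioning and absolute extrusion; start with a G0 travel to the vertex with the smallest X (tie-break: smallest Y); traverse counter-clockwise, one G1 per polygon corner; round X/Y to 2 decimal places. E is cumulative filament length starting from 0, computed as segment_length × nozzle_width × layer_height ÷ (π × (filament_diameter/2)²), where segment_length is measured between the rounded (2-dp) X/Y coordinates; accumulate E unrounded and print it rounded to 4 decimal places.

At z = 14.25 mm: the cube is present — its section is the full 16.5×23.5 rectangle; the r=10.5 cylinder at (11.5, 6) contributes a regular 6-gon of circumradius 10.5; Taking the first minus the rest: starting from the 16.5×23.5 cube, the r=10.5 cylinder at (11.5, 6) partially overlaps it — only the 199.68 mm² overlap (of its 286.44 mm²) is removed, clipping the outline — 1 connected region. The outline is a single polygon with 7 vertices. Extrusion per mm of travel: 0.25 × 0.15 / (π × 0.875²) = 0.015591. Accumulating E over each segment gives final E = 1.2557.

G0 X0.00 Y0.00 Z14.25
G1 X4.46 Y0.00 E0.0695
G1 X1.00 Y6.00 E0.1775
G1 X6.25 Y15.09 E0.3412
G1 X16.50 Y15.09 E0.5010
G1 X16.50 Y23.50 E0.6321
G1 X0.00 Y23.50 E0.8893
G1 X0.00 Y0.00 E1.2557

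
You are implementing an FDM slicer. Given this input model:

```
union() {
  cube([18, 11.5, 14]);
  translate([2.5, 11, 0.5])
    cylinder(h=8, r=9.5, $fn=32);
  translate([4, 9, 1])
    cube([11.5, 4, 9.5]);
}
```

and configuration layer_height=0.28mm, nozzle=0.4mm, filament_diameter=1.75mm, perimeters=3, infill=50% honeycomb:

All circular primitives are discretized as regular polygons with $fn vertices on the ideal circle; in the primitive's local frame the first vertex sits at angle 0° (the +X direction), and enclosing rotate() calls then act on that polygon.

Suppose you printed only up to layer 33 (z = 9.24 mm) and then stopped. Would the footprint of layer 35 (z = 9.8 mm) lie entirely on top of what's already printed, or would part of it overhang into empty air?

Compare the two slices. At z = 9.24: the 18×11.5 cube contributes its full rectangle (area 207.00 mm²); the cylinder at (2.5, 11) is absent (z outside [0.5, 8.5]); the cube at (4, 9) (footprint 11.5×4) is included at this height (area 46.00 mm²); Merging all regions: the regions partially overlap — summed areas 253.00 mm² minus the doubly-counted overlap 28.75 mm² gives 224.25 mm² — area = 224.25 mm². At z = 9.8: the cube is present — its section is the full 18×11.5 rectangle (area 207.00 mm²); the cylinder at (2.5, 11) does not reach this height (z outside [0.5, 8.5]); the 11.5×4 cube at (4, 9) contributes its full rectangle (area 46.00 mm²); Taking the union: the regions partially overlap — summed areas 253.00 mm² minus the doubly-counted overlap 28.75 mm² gives 224.25 mm² — area = 224.25 mm². Checking containment: the cross-section at z = 9.8 is a subset of the cross-section at z = 9.24.

entirely on top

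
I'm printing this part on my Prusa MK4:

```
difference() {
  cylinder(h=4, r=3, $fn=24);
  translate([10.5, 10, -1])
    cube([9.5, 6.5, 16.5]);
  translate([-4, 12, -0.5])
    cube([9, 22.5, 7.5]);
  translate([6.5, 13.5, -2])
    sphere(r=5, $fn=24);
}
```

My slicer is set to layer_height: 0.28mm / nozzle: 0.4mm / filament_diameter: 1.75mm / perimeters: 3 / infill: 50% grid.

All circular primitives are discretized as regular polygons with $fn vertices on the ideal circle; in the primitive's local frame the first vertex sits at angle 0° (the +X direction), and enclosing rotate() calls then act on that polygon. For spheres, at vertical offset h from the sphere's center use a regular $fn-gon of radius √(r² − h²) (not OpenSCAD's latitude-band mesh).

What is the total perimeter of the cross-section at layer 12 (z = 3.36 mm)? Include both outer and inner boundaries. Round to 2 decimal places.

At z = 3.36 mm: the r=3 cylinder gives a regular 24-gon of circumradius 3 (constant along its height) (perimeter = 2·24·3.000·sin(180°/24) = 18.80 mm); the 9.5×6.5 cube at (10.5, 10) contributes its full rectangle (perimeter 32.00 mm); the cube at (-4, 12) is present — its section is the full 9×22.5 rectangle (perimeter 63.00 mm); the sphere at (6.5, 13.5) is absent (|z−center|=5.360 > r=5); Subtracting the remaining from the first: starting from the r=3 cylinder, the 9.5×6.5 cube at (10.5, 10) misses the remaining region (no effect); the 9×22.5 cube at (-4, 12) misses the remaining region (no effect) — boundary = 18.80 mm. Overall, the cross-section is a single solid region. Total boundary length (outer) = 18.80 mm.

18.80 mm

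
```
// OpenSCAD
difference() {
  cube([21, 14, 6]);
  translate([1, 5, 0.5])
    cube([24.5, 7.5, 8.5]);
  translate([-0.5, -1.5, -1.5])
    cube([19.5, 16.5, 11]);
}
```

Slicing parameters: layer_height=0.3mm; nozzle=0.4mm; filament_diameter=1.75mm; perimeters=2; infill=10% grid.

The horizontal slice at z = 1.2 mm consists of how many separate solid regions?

At z = 1.2 mm: the cube is present — its section is the full 21×14 rectangle; the 24.5×7.5 cube at (1, 5) contributes its full rectangle; the cube at (-0.5, -1.5) (footprint 19.5×16.5) is included at this height; Subtracting the remaining from the first: starting from the 21×14 cube, the 24.5×7.5 cube at (1, 5) partially overlaps it — only the 150.00 mm² overlap (of its 183.75 mm²) is removed, clipping the outline; the 19.5×16.5 cube at (-0.5, -1.5) partially overlaps it — only the 131.00 mm² overlap (of its 321.75 mm²) is removed, clipping the outline — 2 connected regions. The result has 2 disconnected regions.

2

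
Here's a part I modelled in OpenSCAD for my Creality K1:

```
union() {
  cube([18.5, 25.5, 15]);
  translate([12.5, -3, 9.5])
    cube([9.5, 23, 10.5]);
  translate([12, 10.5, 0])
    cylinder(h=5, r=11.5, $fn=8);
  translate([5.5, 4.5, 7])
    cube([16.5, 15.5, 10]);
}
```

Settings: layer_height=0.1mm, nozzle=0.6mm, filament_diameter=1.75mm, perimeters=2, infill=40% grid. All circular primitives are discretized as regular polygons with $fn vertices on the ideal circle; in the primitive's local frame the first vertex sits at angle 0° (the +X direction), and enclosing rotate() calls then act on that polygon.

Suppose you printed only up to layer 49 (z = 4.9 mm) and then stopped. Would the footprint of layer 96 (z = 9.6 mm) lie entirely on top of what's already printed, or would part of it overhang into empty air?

Compare the two slices. At z = 4.9: the cube is present — its section is the full 18.5×25.5 rectangle (area 471.75 mm²); the cube at (12.5, -3) is absent (z outside [9.5, 20]); the r=11.5 cylinder at (12, 10.5) contributes a regular 8-gon of circumradius 11.5 (area = (8/2)·11.500²·sin(360°/8) = 374.06 mm²); the cube at (5.5, 4.5) is absent (z outside [7, 17]); Merging all regions: the regions partially overlap — summed areas 845.81 mm² minus the doubly-counted overlap 316.62 mm² gives 529.19 mm² — area = 529.19 mm². At z = 9.6: the cube (footprint 18.5×25.5) is included at this height (area 471.75 mm²); the cube at (12.5, -3) (footprint 9.5×23) is included at this height (area 218.50 mm²); the cylinder at (12, 10.5) is absent (z outside [0, 5]); the cube at (5.5, 4.5) is present — its section is the full 16.5×15.5 rectangle (area 255.75 mm²); Combining (union): the regions partially overlap — summed areas 946.00 mm² minus the doubly-counted overlap 375.75 mm² gives 570.25 mm² — area = 570.25 mm². Checking containment: at z = 9.6 the cross-section extends beyond the z = 4.9 cross-section by about 48.14 mm².

part overhangs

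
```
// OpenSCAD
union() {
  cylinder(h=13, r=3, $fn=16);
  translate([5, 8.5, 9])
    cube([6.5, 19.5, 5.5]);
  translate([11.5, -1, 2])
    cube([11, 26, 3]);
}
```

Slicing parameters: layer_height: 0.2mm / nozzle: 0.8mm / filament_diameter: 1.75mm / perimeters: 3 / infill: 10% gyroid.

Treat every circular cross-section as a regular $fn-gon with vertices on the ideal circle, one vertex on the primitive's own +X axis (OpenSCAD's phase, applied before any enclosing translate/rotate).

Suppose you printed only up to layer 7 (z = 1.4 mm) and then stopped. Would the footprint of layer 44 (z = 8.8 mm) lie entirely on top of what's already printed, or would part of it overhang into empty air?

entirely on top

Compare the two slices. At z = 1.4: the cylinder: section is a regular 16-gon, circumradius r=3 (area = (16/2)·3.000²·sin(360°/16) = 27.55 mm²); the cube at (5, 8.5) is absent (z outside [9, 14.5]); the cube at (11.5, -1) is absent (z outside [2, 5]); Merging all regions: only the r=3 cylinder is present, so the union is just that shape — area = 27.55 mm². At z = 8.8: the r=3 cylinder contributes a regular 16-gon of circumradius 3 (area = (16/2)·3.000²·sin(360°/16) = 27.55 mm²); the cube at (5, 8.5) is absent (z outside [9, 14.5]); the cube at (11.5, -1) does not reach this height (z outside [2, 5]); Combining (union): only the r=3 cylinder is present, so the union is just that shape — area = 27.55 mm². Checking containment: the cross-section at z = 8.8 is a subset of the cross-section at z = 1.4.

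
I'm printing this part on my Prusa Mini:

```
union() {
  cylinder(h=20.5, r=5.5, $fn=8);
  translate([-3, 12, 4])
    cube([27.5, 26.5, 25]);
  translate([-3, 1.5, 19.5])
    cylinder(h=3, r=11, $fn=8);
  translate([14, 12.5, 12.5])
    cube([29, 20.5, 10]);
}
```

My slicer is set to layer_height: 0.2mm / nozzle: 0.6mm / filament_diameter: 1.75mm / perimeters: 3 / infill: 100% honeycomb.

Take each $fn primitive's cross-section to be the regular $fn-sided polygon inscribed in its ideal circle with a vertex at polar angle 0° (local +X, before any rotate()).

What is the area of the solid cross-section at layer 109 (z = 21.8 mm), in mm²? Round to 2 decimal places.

1449.94 mm²

At z = 21.8 mm: the cylinder is not intersected at this z (z outside [0, 20.5]); the cube at (-3, 12) (footprint 27.5×26.5) is included at this height (area 728.75 mm²); the r=11 cylinder at (-3, 1.5) gives a regular 8-gon of circumradius 11 (constant along its height) (area = (8/2)·11.000²·sin(360°/8) = 342.24 mm²); the cube at (14, 12.5) (footprint 29×20.5) is included at this height (area 594.50 mm²); Merging all regions: the regions partially overlap — summed areas 1665.49 mm² minus the doubly-counted overlap 215.55 mm² gives 1449.94 mm² — area = 1449.94 mm². Overall, the cross-section is a single solid region. Net area = 1449.94 mm².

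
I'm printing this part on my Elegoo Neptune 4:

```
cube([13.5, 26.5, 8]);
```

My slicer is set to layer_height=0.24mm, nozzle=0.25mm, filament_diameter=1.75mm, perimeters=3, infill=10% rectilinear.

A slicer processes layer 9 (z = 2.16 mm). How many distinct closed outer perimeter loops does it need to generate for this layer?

1

At z = 2.16 mm: the cube (footprint 13.5×26.5) is included at this height. The result has 1 disconnected region.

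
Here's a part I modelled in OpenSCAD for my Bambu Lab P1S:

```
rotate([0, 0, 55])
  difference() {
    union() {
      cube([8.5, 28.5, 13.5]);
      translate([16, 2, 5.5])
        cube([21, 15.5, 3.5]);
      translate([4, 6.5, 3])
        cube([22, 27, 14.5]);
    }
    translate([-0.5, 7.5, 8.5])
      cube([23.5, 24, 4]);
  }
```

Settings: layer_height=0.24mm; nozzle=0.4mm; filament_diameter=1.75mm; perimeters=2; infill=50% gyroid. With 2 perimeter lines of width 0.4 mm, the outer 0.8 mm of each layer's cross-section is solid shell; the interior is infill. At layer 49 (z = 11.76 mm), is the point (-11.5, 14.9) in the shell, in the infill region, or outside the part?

outside

At z = 11.76 mm: the 8.5×28.5 cube contributes its full rectangle; the cube at (16, 2) is not intersected at this z (z outside [5.5, 9]); the 22×27 cube at (4, 6.5) contributes its full rectangle; Taking the union: the regions partially overlap (shared area 99.00 mm²), so overlapping operands fuse into one piece — 1 connected region; the 23.5×24 cube at (-0.5, 7.5) contributes its full rectangle; Taking the first minus the rest: starting from the result so far, the 23.5×24 cube at (-0.5, 7.5) partially overlaps it — only the 540.00 mm² overlap (of its 564.00 mm²) is removed, clipping the outline — 1 connected region; (rotated 55° about Z; rotation is an isometry so areas/perimeters/island counts are preserved). Overall, the cross-section is a single solid region. Undo the 55° rotation: the query point maps to (5.609, 17.967) in the un-rotated model frame. The nearest boundary edge runs (0.00, 7.50)→(23.00, 7.50); distance from the point to it = 10.47 mm. The point is not inside any of the regions above, so it lies outside the cross-section (10.47 mm from the nearest boundary).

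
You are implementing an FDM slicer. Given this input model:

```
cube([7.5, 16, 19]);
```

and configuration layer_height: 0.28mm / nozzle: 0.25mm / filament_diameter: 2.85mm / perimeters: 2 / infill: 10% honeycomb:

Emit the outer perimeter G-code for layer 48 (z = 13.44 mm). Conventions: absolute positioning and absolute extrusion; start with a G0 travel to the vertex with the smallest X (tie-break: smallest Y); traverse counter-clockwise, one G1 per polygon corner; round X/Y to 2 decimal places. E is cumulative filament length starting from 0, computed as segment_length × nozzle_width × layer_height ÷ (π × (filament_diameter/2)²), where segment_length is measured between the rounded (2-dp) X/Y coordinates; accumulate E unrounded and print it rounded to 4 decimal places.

G0 X0.00 Y0.00 Z13.44
G1 X7.50 Y0.00 E0.0823
G1 X7.50 Y16.00 E0.2579
G1 X0.00 Y16.00 E0.3402
G1 X0.00 Y0.00 E0.5157

At z = 13.44 mm: the cube (footprint 7.5×16) is included at this height. The outline is a single polygon with 4 vertices. Extrusion per mm of travel: 0.25 × 0.28 / (π × 1.425²) = 0.010973. Accumulating E over each segment gives final E = 0.5157.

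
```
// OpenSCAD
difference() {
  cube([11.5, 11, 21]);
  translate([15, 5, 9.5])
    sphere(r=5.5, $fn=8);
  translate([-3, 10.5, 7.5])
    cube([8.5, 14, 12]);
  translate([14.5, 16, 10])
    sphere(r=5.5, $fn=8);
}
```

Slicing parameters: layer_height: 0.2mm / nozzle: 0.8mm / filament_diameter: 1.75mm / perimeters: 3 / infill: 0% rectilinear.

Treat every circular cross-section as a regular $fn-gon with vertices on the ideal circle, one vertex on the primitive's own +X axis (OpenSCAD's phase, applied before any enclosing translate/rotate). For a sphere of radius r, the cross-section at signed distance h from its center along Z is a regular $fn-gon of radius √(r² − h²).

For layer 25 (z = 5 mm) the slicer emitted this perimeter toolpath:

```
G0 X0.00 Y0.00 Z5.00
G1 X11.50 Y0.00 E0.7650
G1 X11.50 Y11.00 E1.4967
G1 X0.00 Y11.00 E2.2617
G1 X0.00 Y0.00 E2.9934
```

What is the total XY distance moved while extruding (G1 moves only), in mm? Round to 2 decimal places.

45.00 mm

Sum the Euclidean lengths of each G1 segment: total = 45.00 mm.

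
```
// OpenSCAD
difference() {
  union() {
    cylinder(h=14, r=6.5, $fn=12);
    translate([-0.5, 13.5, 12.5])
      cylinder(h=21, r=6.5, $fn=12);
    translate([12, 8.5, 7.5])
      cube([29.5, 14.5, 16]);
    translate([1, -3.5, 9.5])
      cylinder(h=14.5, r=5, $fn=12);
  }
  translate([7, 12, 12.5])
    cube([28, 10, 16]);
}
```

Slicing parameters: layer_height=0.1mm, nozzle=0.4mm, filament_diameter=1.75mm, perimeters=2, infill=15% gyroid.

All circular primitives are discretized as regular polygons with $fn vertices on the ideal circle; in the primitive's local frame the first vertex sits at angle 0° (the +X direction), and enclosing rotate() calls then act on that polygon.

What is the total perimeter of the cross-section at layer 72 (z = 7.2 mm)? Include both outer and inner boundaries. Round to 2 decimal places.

At z = 7.2 mm: the r=6.5 cylinder contributes a regular 12-gon of circumradius 6.5 (perimeter = 2·12·6.500·sin(180°/12) = 40.38 mm); the cylinder at (-0.5, 13.5) is not intersected at this z (z outside [12.5, 33.5]); the cube at (12, 8.5) is absent (z outside [7.5, 23.5]); the cylinder at (1, -3.5) is absent (z outside [9.5, 24]); Taking the union: only the r=6.5 cylinder is present, so the union is just that shape — boundary = 40.38 mm; the cube at (7, 12) does not reach this height (z outside [12.5, 28.5]); Subtracting the remaining from the first: none of the subtracted shapes is present at this height, so the result so far is unchanged — boundary = 40.38 mm. Overall, the cross-section is a single solid region. Total boundary length (outer) = 40.38 mm.

40.38 mm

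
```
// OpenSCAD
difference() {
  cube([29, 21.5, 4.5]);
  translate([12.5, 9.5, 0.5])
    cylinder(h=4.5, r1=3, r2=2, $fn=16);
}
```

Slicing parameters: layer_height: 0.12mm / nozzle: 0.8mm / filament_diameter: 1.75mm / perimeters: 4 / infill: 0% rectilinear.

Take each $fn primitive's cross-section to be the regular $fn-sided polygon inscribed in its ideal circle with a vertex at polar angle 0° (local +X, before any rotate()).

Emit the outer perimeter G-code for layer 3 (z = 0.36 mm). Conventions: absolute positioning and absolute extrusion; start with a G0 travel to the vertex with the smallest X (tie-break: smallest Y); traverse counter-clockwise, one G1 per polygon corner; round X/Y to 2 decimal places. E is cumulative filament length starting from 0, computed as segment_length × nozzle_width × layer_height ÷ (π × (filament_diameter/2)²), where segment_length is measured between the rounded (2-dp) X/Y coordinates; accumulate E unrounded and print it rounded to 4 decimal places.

G0 X0.00 Y0.00 Z0.36
G1 X29.00 Y0.00 E1.1575
G1 X29.00 Y21.50 E2.0156
G1 X0.00 Y21.50 E3.1730
G1 X0.00 Y0.00 E4.0311

At z = 0.36 mm: the cube is present — its section is the full 29×21.5 rectangle; the cone at (12.5, 9.5) is absent (z outside [0.5, 5]); Taking the first minus the rest: none of the subtracted shapes is present at this height, so the 29×21.5 cube is unchanged — 1 connected region. The outline is a single polygon with 4 vertices. Extrusion per mm of travel: 0.8 × 0.12 / (π × 0.875²) = 0.039912. Accumulating E over each segment gives final E = 4.0311.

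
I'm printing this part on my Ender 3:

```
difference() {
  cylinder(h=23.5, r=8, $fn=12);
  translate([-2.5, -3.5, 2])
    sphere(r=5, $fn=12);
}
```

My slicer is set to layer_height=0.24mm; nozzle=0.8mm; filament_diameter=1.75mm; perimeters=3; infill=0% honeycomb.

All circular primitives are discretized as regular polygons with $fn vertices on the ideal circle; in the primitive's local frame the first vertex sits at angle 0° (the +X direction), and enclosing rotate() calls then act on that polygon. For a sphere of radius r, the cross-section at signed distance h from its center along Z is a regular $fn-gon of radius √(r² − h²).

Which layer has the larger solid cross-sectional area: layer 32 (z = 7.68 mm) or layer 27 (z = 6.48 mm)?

Layer 32 (z = 7.68): the r=8 cylinder gives a regular 12-gon of circumradius 8 (constant along its height) (area = (12/2)·8.000²·sin(360°/12) = 192.00 mm²); the sphere at (-2.5, -3.5) does not reach this height (|z−center|=5.680 > r=5); Subtracting the remaining from the first: none of the subtracted shapes is present at this height, so the r=8 cylinder is unchanged — area = 192.00 mm². So its area = 192.00 mm². Layer 27 (z = 6.48): the r=8 cylinder gives a regular 12-gon of circumradius 8 (constant along its height) (area = (12/2)·8.000²·sin(360°/12) = 192.00 mm²); the sphere at (-2.5, -3.5): section is a regular 12-gon, circumradius = √(r²−h²) = √(5²−4.48²) = 2.220 (area = (12/2)·2.220²·sin(360°/12) = 14.79 mm²); Taking the first minus the rest: starting from the r=8 cylinder (192.00 mm²), the r=5 sphere at (-2.5, -3.5) lies wholly inside it (removes its full 14.79 mm² and its 13.79 mm outline becomes a hole wall) — area = 177.21 mm². So its area = 177.21 mm². Layer 32 is larger (192.00 vs 177.21 mm²).

layer 32 (z = 7.68 mm)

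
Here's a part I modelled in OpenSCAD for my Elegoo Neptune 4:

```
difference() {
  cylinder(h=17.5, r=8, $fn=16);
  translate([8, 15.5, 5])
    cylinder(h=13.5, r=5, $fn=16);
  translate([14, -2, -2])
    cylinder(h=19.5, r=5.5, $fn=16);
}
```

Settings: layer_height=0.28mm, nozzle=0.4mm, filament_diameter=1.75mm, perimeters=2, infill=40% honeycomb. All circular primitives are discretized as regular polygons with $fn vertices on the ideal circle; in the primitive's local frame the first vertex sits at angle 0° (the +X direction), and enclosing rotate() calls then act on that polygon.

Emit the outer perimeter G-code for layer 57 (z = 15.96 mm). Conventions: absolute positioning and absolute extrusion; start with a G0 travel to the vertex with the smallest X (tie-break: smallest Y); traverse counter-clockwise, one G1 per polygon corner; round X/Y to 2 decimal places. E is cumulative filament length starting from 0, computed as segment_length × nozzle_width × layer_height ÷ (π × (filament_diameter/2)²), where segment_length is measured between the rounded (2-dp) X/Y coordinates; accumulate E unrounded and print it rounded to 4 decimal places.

At z = 15.96 mm: the cylinder: section is a regular 16-gon, circumradius r=8; the r=5 cylinder at (8, 15.5) gives a regular 16-gon of circumradius 5 (constant along its height); the r=5.5 cylinder at (14, -2) gives a regular 16-gon of circumradius 5.5 (constant along its height); Subtracting the remaining from the first: starting from the r=8 cylinder, the r=5 cylinder at (8, 15.5) misses the remaining region (no effect); the r=5.5 cylinder at (14, -2) misses the remaining region (no effect) — 1 connected region. The outline is a single polygon with 16 vertices. Extrusion per mm of travel: 0.4 × 0.28 / (π × 0.875²) = 0.046564. Accumulating E over each segment gives final E = 2.3257.

G0 X-8.00 Y0.00 Z15.96
G1 X-7.39 Y-3.06 E0.1453
G1 X-5.66 Y-5.66 E0.2907
G1 X-3.06 Y-7.39 E0.4361
G1 X0.00 Y-8.00 E0.5814
G1 X3.06 Y-7.39 E0.7267
G1 X5.66 Y-5.66 E0.8721
G1 X7.39 Y-3.06 E1.0175
G1 X8.00 Y0.00 E1.1628
G1 X7.39 Y3.06 E1.3081
G1 X5.66 Y5.66 E1.4535
G1 X3.06 Y7.39 E1.5990
G1 X0.00 Y8.00 E1.7442
G1 X-3.06 Y7.39 E1.8895
G1 X-5.66 Y5.66 E2.0350
G1 X-7.39 Y3.06 E2.1804
G1 X-8.00 Y0.00 E2.3257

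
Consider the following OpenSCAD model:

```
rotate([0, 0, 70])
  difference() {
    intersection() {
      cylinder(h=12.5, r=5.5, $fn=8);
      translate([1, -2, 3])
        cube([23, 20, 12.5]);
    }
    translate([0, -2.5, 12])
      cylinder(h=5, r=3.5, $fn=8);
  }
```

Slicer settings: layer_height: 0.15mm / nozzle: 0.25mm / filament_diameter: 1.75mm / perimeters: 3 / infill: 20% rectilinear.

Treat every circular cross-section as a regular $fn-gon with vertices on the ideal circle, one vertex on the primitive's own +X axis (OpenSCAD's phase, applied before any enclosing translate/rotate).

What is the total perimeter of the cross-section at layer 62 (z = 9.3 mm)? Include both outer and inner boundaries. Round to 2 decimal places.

At z = 9.3 mm: the cylinder: section is a regular 8-gon, circumradius r=5.5 (perimeter = 2·8·5.500·sin(180°/8) = 33.68 mm); the 23×20 cube at (1, -2) contributes its full rectangle (perimeter 86.00 mm); After intersecting: the 23×20 cube at (1, -2) partially overlaps the r=5.5 cylinder; clipping to the common part keeps 24.27 mm² — boundary = 20.26 mm; the cylinder at (0, -2.5) does not reach this height (z outside [12, 17]); Subtracting the remaining from the first: none of the subtracted shapes is present at this height, so that combined region is unchanged — boundary = 20.26 mm; (rotated 70° about Z; rotation is an isometry so areas/perimeters/island counts are preserved). Overall, the cross-section is a single solid region. Total boundary length (outer) = 20.26 mm.

20.26 mm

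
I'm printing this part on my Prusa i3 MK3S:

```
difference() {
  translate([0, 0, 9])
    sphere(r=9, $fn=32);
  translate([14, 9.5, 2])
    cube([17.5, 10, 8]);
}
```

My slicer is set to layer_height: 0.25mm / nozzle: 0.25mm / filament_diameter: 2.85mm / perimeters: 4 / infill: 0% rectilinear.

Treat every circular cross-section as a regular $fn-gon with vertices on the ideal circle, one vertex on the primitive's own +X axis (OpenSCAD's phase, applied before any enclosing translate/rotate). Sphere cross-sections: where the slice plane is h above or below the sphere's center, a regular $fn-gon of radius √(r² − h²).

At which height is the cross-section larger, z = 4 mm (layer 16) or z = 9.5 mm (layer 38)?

layer 38 (z = 9.5 mm)

Layer 16 (z = 4): the r=9 sphere slices to a regular 32-gon of circumradius 7.483 (√(r²−h²) with h=5 from center) (area = (32/2)·7.483²·sin(360°/32) = 174.80 mm²); the cube at (14, 9.5) (footprint 17.5×10) is included at this height (area 175.00 mm²); Taking the first minus the rest: starting from the r=9 sphere (174.80 mm²), the 17.5×10 cube at (14, 9.5) misses the remaining region (no effect) — area = 174.80 mm². So its area = 174.80 mm². Layer 38 (z = 9.5): the sphere: section is a regular 32-gon, circumradius = √(r²−h²) = √(9²−0.5²) = 8.986 (area = (32/2)·8.986²·sin(360°/32) = 252.06 mm²); the cube at (14, 9.5) is present — its section is the full 17.5×10 rectangle (area 175.00 mm²); Subtracting the remaining from the first: starting from the r=9 sphere (252.06 mm²), the 17.5×10 cube at (14, 9.5) misses the remaining region (no effect) — area = 252.06 mm². So its area = 252.06 mm². Layer 38 is larger (252.06 vs 174.80 mm²).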